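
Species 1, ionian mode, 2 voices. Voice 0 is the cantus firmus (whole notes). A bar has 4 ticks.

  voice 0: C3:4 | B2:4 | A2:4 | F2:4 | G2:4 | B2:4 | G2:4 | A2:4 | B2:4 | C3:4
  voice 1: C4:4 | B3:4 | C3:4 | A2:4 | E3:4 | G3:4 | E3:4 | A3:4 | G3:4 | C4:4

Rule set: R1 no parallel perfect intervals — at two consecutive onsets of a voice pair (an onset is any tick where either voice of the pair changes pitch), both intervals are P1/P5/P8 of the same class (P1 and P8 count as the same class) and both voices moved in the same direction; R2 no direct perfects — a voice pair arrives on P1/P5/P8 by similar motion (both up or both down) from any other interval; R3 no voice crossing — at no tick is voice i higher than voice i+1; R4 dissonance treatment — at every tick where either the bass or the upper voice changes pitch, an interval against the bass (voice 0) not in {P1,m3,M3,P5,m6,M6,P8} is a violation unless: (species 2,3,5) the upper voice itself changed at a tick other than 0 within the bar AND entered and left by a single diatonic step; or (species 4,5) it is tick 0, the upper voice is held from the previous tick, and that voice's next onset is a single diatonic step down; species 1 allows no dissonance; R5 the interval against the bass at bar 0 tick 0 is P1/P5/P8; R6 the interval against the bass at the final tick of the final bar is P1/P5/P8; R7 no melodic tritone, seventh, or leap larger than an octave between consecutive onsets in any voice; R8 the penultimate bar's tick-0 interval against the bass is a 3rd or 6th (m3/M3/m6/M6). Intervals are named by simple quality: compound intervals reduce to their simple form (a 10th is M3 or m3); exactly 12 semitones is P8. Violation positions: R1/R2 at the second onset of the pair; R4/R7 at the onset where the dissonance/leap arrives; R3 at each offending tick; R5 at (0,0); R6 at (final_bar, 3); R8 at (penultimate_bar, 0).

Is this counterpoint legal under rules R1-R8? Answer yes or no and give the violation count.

bar 0: v0=C3 v1=C4 (P8)
bar 1: v0=B2 v1=B3 (P8)
bar 2: v0=A2 v1=C3 (m3)
bar 3: v0=F2 v1=A2 (M3)
bar 4: v0=G2 v1=E3 (M6)
bar 5: v0=B2 v1=G3 (m6)
bar 6: v0=G2 v1=E3 (M6)
bar 7: v0=A2 v1=A3 (P8)
bar 8: v0=B2 v1=G3 (m6)
bar 9: v0=C3 v1=C4 (P8)
  R1 @ bar1.0: C3/C4 P8 -> B2/B3 P8 similar
  R7 @ bar2.0: B3->C3 leap 11st
  R2 @ bar7.0: G2/E3 M6 -> A2/A3 P8 similar
  R2 @ bar9.0: B2/G3 m6 -> C3/C4 P8 similar

No (4 violations)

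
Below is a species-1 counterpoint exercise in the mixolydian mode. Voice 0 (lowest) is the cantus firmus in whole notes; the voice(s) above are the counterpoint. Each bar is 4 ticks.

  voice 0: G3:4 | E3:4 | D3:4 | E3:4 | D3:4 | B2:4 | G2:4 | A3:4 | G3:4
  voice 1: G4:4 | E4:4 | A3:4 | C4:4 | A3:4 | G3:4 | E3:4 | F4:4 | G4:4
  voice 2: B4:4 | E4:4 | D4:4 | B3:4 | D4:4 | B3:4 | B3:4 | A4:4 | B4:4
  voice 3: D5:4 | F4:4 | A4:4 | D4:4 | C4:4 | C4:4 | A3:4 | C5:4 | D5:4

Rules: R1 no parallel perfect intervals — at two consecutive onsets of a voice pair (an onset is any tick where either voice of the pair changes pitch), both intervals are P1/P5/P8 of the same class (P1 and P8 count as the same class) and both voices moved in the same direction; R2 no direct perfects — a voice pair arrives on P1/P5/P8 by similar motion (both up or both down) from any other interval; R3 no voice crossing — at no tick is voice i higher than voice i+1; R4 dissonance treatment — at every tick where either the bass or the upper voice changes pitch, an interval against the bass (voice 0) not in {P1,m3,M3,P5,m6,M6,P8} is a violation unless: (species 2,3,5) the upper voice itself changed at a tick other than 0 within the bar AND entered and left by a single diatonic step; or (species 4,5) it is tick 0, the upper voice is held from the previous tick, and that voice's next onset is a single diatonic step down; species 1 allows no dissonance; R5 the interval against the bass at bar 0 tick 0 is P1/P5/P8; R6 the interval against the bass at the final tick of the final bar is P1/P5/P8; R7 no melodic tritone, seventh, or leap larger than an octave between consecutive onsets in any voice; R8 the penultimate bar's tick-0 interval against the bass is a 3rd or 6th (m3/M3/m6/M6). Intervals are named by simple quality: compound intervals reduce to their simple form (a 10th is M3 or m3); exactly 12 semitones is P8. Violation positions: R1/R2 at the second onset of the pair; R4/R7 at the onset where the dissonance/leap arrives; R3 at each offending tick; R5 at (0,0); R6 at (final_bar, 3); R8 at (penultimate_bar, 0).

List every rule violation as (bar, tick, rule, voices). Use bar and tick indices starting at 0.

(0, 0, R5, (0, 2))
(1, 0, R1, (0, 1))
(1, 0, R2, (0, 2))
(1, 0, R2, (1, 2))
(1, 0, R4, (0, 3))
(2, 0, R1, (0, 2))
(2, 0, R2, (0, 1))
(3, 0, R3, (1, 2))
(3, 0, R4, (0, 3))
(3, 1, R3, (1, 2))
(3, 2, R3, (1, 2))
(3, 3, R3, (1, 2))
(4, 0, R2, (0, 1))
(4, 0, R3, (2, 3))
(4, 0, R4, (0, 3))
(4, 1, R3, (2, 3))
(4, 2, R3, (2, 3))
(4, 3, R3, (2, 3))
(5, 0, R1, (0, 2))
(5, 0, R4, (0, 3))
(6, 0, R3, (2, 3))
(6, 0, R4, (0, 3))
(6, 1, R3, (2, 3))
(6, 2, R3, (2, 3))
(6, 3, R3, (2, 3))
(7, 0, R2, (0, 2))
(7, 0, R2, (1, 3))
(7, 0, R7, (0,))
(7, 0, R7, (1,))
(7, 0, R7, (2,))
(7, 0, R7, (3,))
(7, 0, R8, (0, 2))
(8, 0, R1, (1, 3))
(8, 3, R6, (0, 2))

bar 0: v0=G3 v1=G4 v2=B4 v3=D5 downbeat P5
bar 1: v0=E3 v1=E4 v2=E4 v3=F4 downbeat m2
bar 2: v0=D3 v1=A3 v2=D4 v3=A4 downbeat P5
bar 3: v0=E3 v1=C4 v2=B3 v3=D4 downbeat m7
bar 4: v0=D3 v1=A3 v2=D4 v3=C4 downbeat m7
bar 5: v0=B2 v1=G3 v2=B3 v3=C4 downbeat m2
bar 6: v0=G2 v1=E3 v2=B3 v3=A3 downbeat M2
bar 7: v0=A3 v1=F4 v2=A4 v3=C5 downbeat m3
bar 8: v0=G3 v1=G4 v2=B4 v3=D5 downbeat P5
  -> R5 @ bar 0 tick 0 v(0, 2): opens on M3
  -> R1 @ bar 1 tick 0 v(0, 1): G3/G4 P8 -> E3/E4 P8 similar
  -> R2 @ bar 1 tick 0 v(0, 2): G3/B4 M3 -> E3/E4 P8 similar
  -> R2 @ bar 1 tick 0 v(1, 2): G4/B4 M3 -> E4/E4 P1 similar
  -> R4 @ bar 1 tick 0 v(0, 3): E3/F4 m2 untreated
  -> R1 @ bar 2 tick 0 v(0, 2): E3/E4 P8 -> D3/D4 P8 similar
  -> R2 @ bar 2 tick 0 v(0, 1): E3/E4 P8 -> D3/A3 P5 similar
  -> R3 @ bar 3 tick 0 v(1, 2): C4 above B3
  -> R4 @ bar 3 tick 0 v(0, 3): E3/D4 m7 untreated
  -> R3 @ bar 3 tick 1 v(1, 2): C4 above B3
  -> R3 @ bar 3 tick 2 v(1, 2): C4 above B3
  -> R3 @ bar 3 tick 3 v(1, 2): C4 above B3
  -> R2 @ bar 4 tick 0 v(0, 1): E3/C4 m6 -> D3/A3 P5 similar
  -> R3 @ bar 4 tick 0 v(2, 3): D4 above C4
  -> R4 @ bar 4 tick 0 v(0, 3): D3/C4 m7 untreated
  -> R3 @ bar 4 tick 1 v(2, 3): D4 above C4
  -> R3 @ bar 4 tick 2 v(2, 3): D4 above C4
  -> R3 @ bar 4 tick 3 v(2, 3): D4 above C4
  -> R1 @ bar 5 tick 0 v(0, 2): D3/D4 P8 -> B2/B3 P8 similar
  -> R4 @ bar 5 tick 0 v(0, 3): B2/C4 m2 untreated
  -> R3 @ bar 6 tick 0 v(2, 3): B3 above A3
  -> R4 @ bar 6 tick 0 v(0, 3): G2/A3 M2 untreated
  -> R3 @ bar 6 tick 1 v(2, 3): B3 above A3
  -> R3 @ bar 6 tick 2 v(2, 3): B3 above A3
  -> R3 @ bar 6 tick 3 v(2, 3): B3 above A3
  -> R2 @ bar 7 tick 0 v(0, 2): G2/B3 M3 -> A3/A4 P8 similar
  -> R2 @ bar 7 tick 0 v(1, 3): E3/A3 P4 -> F4/C5 P5 similar
  -> R7 @ bar 7 tick 0 v(0,): G2->A3 leap 14st
  -> R7 @ bar 7 tick 0 v(1,): E3->F4 leap 13st
  -> R7 @ bar 7 tick 0 v(2,): B3->A4 leap 10st
  -> R7 @ bar 7 tick 0 v(3,): A3->C5 leap 15st
  -> R8 @ bar 7 tick 0 v(0, 2): penult P8 not 3rd/6th
  -> R1 @ bar 8 tick 0 v(1, 3): F4/C5 P5 -> G4/D5 P5 similar
  -> R6 @ bar 8 tick 3 v(0, 2): closes on M3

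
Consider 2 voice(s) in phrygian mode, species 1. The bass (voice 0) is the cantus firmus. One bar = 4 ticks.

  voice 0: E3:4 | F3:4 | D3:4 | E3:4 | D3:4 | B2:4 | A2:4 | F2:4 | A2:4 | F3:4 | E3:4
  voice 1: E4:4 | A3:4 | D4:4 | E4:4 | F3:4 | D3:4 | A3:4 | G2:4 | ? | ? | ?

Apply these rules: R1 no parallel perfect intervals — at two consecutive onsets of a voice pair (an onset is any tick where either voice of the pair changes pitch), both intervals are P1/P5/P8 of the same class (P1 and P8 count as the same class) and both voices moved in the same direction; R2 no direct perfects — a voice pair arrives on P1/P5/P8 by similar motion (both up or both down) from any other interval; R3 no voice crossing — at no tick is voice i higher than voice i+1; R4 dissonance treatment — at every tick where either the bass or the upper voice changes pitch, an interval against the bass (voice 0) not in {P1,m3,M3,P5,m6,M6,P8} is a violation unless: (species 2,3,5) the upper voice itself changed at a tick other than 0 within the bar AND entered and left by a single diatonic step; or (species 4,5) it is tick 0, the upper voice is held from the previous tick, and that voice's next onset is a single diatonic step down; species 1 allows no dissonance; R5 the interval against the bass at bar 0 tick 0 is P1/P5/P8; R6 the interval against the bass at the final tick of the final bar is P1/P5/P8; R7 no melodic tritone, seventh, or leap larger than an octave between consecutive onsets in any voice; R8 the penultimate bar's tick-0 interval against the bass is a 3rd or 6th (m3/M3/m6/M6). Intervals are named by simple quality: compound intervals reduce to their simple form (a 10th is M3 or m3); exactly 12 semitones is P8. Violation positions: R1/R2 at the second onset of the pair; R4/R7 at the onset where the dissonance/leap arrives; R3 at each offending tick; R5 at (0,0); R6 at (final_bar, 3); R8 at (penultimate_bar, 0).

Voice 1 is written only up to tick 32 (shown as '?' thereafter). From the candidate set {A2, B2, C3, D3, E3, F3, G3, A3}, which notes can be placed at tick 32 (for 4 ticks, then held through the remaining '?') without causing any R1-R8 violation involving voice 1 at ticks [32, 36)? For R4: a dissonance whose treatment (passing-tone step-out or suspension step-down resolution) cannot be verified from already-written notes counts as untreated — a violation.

A2: violates R2
B2: violates R4
C3: legal
D3: violates R4
E3: violates R2
F3: violates R7
G3: violates R4
A3: violates R2,R7

{C3}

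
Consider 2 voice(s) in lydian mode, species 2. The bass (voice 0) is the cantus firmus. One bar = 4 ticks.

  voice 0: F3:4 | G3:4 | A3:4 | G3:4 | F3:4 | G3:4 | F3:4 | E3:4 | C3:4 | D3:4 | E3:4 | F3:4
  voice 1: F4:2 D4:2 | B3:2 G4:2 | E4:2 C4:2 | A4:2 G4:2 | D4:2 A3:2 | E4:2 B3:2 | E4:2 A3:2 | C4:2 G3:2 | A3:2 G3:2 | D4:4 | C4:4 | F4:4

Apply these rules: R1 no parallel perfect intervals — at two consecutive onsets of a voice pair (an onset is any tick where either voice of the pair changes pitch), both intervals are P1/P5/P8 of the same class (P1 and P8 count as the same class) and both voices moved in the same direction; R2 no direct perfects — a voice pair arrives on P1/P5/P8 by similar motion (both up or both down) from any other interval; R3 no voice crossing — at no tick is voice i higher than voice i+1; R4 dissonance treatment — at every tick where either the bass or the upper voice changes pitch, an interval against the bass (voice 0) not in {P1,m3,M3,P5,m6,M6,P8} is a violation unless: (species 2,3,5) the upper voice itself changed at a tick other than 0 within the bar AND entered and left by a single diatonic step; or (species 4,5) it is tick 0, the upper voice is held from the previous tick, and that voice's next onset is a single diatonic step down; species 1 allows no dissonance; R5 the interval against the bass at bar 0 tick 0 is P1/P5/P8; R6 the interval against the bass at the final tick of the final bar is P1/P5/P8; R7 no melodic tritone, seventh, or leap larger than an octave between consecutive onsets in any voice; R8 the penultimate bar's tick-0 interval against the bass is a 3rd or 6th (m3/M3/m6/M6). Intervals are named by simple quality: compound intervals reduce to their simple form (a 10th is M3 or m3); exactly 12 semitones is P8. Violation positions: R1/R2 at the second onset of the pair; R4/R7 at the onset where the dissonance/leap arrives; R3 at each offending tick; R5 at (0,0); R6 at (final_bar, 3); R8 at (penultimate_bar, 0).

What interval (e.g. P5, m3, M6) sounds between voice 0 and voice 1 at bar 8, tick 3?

voice 0=C3 voice 1=G3 -> P5

P5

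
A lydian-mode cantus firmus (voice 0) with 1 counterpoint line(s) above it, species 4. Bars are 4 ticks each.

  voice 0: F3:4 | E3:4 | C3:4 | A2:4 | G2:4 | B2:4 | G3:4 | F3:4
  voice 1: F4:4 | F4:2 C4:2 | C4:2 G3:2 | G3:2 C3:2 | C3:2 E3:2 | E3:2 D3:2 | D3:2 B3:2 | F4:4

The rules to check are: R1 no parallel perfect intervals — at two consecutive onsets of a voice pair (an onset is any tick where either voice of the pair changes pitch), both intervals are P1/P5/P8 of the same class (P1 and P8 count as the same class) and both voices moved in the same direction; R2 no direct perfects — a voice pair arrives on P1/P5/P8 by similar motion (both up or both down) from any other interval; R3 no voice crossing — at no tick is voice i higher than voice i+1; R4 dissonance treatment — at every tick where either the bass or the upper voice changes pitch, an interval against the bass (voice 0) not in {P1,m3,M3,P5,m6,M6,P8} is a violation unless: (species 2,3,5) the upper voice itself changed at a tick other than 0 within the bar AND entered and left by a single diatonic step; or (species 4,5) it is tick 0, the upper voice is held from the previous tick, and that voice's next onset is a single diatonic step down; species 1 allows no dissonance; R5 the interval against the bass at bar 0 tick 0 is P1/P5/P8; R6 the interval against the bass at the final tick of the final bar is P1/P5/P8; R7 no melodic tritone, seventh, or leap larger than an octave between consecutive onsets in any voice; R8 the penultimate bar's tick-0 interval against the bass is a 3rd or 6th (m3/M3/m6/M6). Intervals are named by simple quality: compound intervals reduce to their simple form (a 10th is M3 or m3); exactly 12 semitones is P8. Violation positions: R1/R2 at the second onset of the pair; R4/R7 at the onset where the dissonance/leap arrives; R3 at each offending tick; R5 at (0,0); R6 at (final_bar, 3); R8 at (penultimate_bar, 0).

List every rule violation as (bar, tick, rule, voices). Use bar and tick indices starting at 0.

bar 0: v0=F3 v1=F4 downbeat P8
bar 1: v0=E3 v1=F4 downbeat m2
bar 2: v0=C3 v1=C4 downbeat P8
bar 3: v0=A2 v1=G3 downbeat m7
bar 4: v0=G2 v1=C3 downbeat P4
bar 5: v0=B2 v1=E3 downbeat P4
bar 6: v0=G3 v1=D3 downbeat P4
bar 7: v0=F3 v1=F4 downbeat P8
  -> R4 @ bar 1 tick 0 v(0, 1): E3/F4 m2 untreated
  -> R4 @ bar 3 tick 0 v(0, 1): A2/G3 m7 untreated
  -> R4 @ bar 4 tick 0 v(0, 1): G2/C3 P4 untreated
  -> R3 @ bar 6 tick 0 v(0, 1): G3 above D3
  -> R4 @ bar 6 tick 0 v(0, 1): G3/D3 P4 untreated
  -> R8 @ bar 6 tick 0 v(0, 1): penult P4 not 3rd/6th
  -> R3 @ bar 6 tick 1 v(0, 1): G3 above D3
  -> R7 @ bar 7 tick 0 v(1,): B3->F4 leap 6st

(1, 0, R4, (0, 1))
(3, 0, R4, (0, 1))
(4, 0, R4, (0, 1))
(6, 0, R3, (0, 1))
(6, 0, R4, (0, 1))
(6, 0, R8, (0, 1))
(6, 1, R3, (0, 1))
(7, 0, R7, (1,))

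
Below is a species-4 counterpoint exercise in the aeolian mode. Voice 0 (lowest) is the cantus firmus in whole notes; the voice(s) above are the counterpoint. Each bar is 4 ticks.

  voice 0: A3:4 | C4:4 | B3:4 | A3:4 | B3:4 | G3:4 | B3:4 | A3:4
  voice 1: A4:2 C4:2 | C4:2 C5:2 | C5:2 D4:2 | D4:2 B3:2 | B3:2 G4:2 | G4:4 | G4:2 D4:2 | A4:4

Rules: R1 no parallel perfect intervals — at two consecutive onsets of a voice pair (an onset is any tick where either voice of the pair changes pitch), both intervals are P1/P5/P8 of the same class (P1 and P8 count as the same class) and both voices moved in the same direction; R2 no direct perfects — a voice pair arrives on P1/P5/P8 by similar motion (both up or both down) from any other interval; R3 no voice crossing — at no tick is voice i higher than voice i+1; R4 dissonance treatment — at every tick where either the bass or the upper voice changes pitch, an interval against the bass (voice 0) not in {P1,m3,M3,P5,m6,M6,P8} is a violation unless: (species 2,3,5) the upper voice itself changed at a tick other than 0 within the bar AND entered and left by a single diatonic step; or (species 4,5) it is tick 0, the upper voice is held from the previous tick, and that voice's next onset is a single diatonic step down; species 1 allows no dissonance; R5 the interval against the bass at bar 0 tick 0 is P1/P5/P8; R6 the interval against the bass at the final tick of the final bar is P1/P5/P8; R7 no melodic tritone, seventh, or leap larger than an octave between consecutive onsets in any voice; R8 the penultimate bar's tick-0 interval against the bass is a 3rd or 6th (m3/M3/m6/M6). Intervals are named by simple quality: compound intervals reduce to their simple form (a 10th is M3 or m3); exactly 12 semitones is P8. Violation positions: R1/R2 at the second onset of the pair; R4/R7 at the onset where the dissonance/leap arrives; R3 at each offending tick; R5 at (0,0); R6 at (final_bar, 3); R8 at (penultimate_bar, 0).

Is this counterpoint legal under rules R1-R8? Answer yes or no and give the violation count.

bar 0: v0=A3 v1=A4 (P8)
bar 1: v0=C4 v1=C4 (P1)
bar 2: v0=B3 v1=C5 (m2)
bar 3: v0=A3 v1=D4 (P4)
bar 4: v0=B3 v1=B3 (P1)
bar 5: v0=G3 v1=G4 (P8)
bar 6: v0=B3 v1=G4 (m6)
bar 7: v0=A3 v1=A4 (P8)
  R4 @ bar2.0: B3/C5 m2 untreated
  R7 @ bar2.2: C5->D4 leap 10st
  R4 @ bar3.0: A3/D4 P4 untreated
  R4 @ bar3.2: A3/B3 M2 untreated

No (4 violations)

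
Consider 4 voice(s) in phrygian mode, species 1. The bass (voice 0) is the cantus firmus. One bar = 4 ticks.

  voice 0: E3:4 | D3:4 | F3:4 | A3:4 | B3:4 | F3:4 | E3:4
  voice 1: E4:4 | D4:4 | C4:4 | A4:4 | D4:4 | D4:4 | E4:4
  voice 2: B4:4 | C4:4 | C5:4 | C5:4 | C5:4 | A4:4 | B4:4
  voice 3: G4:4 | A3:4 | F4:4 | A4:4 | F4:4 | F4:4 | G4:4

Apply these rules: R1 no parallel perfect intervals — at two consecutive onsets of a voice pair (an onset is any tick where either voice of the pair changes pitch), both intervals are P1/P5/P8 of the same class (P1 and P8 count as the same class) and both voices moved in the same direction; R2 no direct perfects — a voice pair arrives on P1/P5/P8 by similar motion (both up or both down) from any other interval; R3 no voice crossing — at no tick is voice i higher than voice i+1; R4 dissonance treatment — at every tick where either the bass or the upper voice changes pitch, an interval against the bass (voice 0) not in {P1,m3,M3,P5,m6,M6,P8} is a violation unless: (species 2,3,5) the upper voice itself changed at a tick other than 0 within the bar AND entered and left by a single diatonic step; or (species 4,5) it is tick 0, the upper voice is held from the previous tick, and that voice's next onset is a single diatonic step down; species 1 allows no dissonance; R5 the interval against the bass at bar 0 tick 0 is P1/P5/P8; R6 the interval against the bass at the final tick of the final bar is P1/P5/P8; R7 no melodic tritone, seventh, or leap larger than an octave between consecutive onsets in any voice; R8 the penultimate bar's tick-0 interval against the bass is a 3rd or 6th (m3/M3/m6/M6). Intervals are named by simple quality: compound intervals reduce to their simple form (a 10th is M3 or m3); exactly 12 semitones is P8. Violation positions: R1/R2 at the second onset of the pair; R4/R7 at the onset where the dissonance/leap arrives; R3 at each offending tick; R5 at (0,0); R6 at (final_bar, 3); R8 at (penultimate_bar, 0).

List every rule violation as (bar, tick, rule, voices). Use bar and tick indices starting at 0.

(0, 0, R3, (2, 3))
(0, 0, R5, (0, 3))
(0, 1, R3, (2, 3))
(0, 2, R3, (2, 3))
(0, 3, R3, (2, 3))
(1, 0, R1, (0, 1))
(1, 0, R2, (0, 3))
(1, 0, R3, (1, 2))
(1, 0, R3, (2, 3))
(1, 0, R4, (0, 2))
(1, 0, R7, (2,))
(1, 0, R7, (3,))
(1, 1, R3, (1, 2))
(1, 1, R3, (2, 3))
(1, 2, R3, (1, 2))
(1, 2, R3, (2, 3))
(1, 3, R3, (1, 2))
(1, 3, R3, (2, 3))
(2, 0, R2, (0, 2))
(2, 0, R2, (0, 3))
(2, 0, R2, (2, 3))
(2, 0, R3, (2, 3))
(2, 1, R3, (2, 3))
(2, 2, R3, (2, 3))
(2, 3, R3, (2, 3))
(3, 0, R1, (0, 3))
(3, 0, R2, (0, 1))
(3, 0, R2, (1, 3))
(3, 0, R3, (2, 3))
(3, 1, R3, (2, 3))
(3, 2, R3, (2, 3))
(3, 3, R3, (2, 3))
(4, 0, R3, (2, 3))
(4, 0, R4, (0, 2))
(4, 0, R4, (0, 3))
(4, 1, R3, (2, 3))
(4, 2, R3, (2, 3))
(4, 3, R3, (2, 3))
(5, 0, R3, (2, 3))
(5, 0, R7, (0,))
(5, 0, R8, (0, 3))
(5, 1, R3, (2, 3))
(5, 2, R3, (2, 3))
(5, 3, R3, (2, 3))
(6, 0, R1, (1, 2))
(6, 0, R3, (2, 3))
(6, 1, R3, (2, 3))
(6, 2, R3, (2, 3))
(6, 3, R3, (2, 3))
(6, 3, R6, (0, 3))

bar 0: v0=E3 v1=E4 v2=B4 v3=G4 downbeat m3
bar 1: v0=D3 v1=D4 v2=C4 v3=A3 downbeat P5
bar 2: v0=F3 v1=C4 v2=C5 v3=F4 downbeat P8
bar 3: v0=A3 v1=A4 v2=C5 v3=A4 downbeat P8
bar 4: v0=B3 v1=D4 v2=C5 v3=F4 downbeat TT
bar 5: v0=F3 v1=D4 v2=A4 v3=F4 downbeat P8
bar 6: v0=E3 v1=E4 v2=B4 v3=G4 downbeat m3
  -> R3 @ bar 0 tick 0 v(2, 3): B4 above G4
  -> R5 @ bar 0 tick 0 v(0, 3): opens on m3
  -> R3 @ bar 0 tick 1 v(2, 3): B4 above G4
  -> R3 @ bar 0 tick 2 v(2, 3): B4 above G4
  -> R3 @ bar 0 tick 3 v(2, 3): B4 above G4
  -> R1 @ bar 1 tick 0 v(0, 1): E3/E4 P8 -> D3/D4 P8 similar
  -> R2 @ bar 1 tick 0 v(0, 3): E3/G4 m3 -> D3/A3 P5 similar
  -> R3 @ bar 1 tick 0 v(1, 2): D4 above C4
  -> R3 @ bar 1 tick 0 v(2, 3): C4 above A3
  -> R4 @ bar 1 tick 0 v(0, 2): D3/C4 m7 untreated
  -> R7 @ bar 1 tick 0 v(2,): B4->C4 leap 11st
  -> R7 @ bar 1 tick 0 v(3,): G4->A3 leap 10st
  -> R3 @ bar 1 tick 1 v(1, 2): D4 above C4
  -> R3 @ bar 1 tick 1 v(2, 3): C4 above A3
  -> R3 @ bar 1 tick 2 v(1, 2): D4 above C4
  -> R3 @ bar 1 tick 2 v(2, 3): C4 above A3
  -> R3 @ bar 1 tick 3 v(1, 2): D4 above C4
  -> R3 @ bar 1 tick 3 v(2, 3): C4 above A3
  -> R2 @ bar 2 tick 0 v(0, 2): D3/C4 m7 -> F3/C5 P5 similar
  -> R2 @ bar 2 tick 0 v(0, 3): D3/A3 P5 -> F3/F4 P8 similar
  -> R2 @ bar 2 tick 0 v(2, 3): C4/A3 m3 -> C5/F4 P5 similar
  -> R3 @ bar 2 tick 0 v(2, 3): C5 above F4
  -> R3 @ bar 2 tick 1 v(2, 3): C5 above F4
  -> R3 @ bar 2 tick 2 v(2, 3): C5 above F4
  -> R3 @ bar 2 tick 3 v(2, 3): C5 above F4
  -> R1 @ bar 3 tick 0 v(0, 3): F3/F4 P8 -> A3/A4 P8 similar
  -> R2 @ bar 3 tick 0 v(0, 1): F3/C4 P5 -> A3/A4 P8 similar
  -> R2 @ bar 3 tick 0 v(1, 3): C4/F4 P4 -> A4/A4 P1 similar
  -> R3 @ bar 3 tick 0 v(2, 3): C5 above A4
  -> R3 @ bar 3 tick 1 v(2, 3): C5 above A4
  -> R3 @ bar 3 tick 2 v(2, 3): C5 above A4
  -> R3 @ bar 3 tick 3 v(2, 3): C5 above A4
  -> R3 @ bar 4 tick 0 v(2, 3): C5 above F4
  -> R4 @ bar 4 tick 0 v(0, 2): B3/C5 m2 untreated
  -> R4 @ bar 4 tick 0 v(0, 3): B3/F4 TT untreated
  -> R3 @ bar 4 tick 1 v(2, 3): C5 above F4
  -> R3 @ bar 4 tick 2 v(2, 3): C5 above F4
  -> R3 @ bar 4 tick 3 v(2, 3): C5 above F4
  -> R3 @ bar 5 tick 0 v(2, 3): A4 above F4
  -> R7 @ bar 5 tick 0 v(0,): B3->F3 leap 6st
  -> R8 @ bar 5 tick 0 v(0, 3): penult P8 not 3rd/6th
  -> R3 @ bar 5 tick 1 v(2, 3): A4 above F4
  -> R3 @ bar 5 tick 2 v(2, 3): A4 above F4
  -> R3 @ bar 5 tick 3 v(2, 3): A4 above F4
  -> R1 @ bar 6 tick 0 v(1, 2): D4/A4 P5 -> E4/B4 P5 similar
  -> R3 @ bar 6 tick 0 v(2, 3): B4 above G4
  -> R3 @ bar 6 tick 1 v(2, 3): B4 above G4
  -> R3 @ bar 6 tick 2 v(2, 3): B4 above G4
  -> R3 @ bar 6 tick 3 v(2, 3): B4 above G4
  -> R6 @ bar 6 tick 3 v(0, 3): closes on m3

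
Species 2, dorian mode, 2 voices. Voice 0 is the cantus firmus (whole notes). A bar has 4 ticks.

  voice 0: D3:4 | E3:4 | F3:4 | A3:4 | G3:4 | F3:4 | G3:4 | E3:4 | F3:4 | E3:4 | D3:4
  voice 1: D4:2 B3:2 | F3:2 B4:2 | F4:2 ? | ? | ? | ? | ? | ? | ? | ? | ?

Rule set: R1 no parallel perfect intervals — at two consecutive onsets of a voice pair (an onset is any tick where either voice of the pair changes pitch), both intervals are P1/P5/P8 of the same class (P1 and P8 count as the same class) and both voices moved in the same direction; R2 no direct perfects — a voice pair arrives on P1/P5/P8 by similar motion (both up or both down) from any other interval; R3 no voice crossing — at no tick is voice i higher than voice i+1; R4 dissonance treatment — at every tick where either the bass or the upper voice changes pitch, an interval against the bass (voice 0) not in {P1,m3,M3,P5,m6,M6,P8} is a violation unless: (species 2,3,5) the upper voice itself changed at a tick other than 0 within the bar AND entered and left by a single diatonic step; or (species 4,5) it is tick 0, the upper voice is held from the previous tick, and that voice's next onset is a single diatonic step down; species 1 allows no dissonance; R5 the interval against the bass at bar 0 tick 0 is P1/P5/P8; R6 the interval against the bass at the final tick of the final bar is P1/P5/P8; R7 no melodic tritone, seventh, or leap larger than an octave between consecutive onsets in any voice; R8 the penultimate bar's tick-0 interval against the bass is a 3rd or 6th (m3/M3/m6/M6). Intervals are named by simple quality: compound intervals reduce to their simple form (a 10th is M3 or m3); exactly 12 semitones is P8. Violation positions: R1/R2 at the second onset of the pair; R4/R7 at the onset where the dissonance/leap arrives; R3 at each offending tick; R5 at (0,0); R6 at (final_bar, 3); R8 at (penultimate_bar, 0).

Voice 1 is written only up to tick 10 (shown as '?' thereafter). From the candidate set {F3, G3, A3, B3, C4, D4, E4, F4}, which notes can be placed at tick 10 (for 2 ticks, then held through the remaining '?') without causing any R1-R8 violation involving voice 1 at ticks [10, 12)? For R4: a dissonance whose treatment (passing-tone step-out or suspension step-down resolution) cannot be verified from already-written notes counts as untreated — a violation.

F3: legal
G3: violates R4,R7
A3: legal
B3: violates R4,R7
C4: legal
D4: legal
E4: violates R4
F4: legal

{A3, C4, D4, F3, F4}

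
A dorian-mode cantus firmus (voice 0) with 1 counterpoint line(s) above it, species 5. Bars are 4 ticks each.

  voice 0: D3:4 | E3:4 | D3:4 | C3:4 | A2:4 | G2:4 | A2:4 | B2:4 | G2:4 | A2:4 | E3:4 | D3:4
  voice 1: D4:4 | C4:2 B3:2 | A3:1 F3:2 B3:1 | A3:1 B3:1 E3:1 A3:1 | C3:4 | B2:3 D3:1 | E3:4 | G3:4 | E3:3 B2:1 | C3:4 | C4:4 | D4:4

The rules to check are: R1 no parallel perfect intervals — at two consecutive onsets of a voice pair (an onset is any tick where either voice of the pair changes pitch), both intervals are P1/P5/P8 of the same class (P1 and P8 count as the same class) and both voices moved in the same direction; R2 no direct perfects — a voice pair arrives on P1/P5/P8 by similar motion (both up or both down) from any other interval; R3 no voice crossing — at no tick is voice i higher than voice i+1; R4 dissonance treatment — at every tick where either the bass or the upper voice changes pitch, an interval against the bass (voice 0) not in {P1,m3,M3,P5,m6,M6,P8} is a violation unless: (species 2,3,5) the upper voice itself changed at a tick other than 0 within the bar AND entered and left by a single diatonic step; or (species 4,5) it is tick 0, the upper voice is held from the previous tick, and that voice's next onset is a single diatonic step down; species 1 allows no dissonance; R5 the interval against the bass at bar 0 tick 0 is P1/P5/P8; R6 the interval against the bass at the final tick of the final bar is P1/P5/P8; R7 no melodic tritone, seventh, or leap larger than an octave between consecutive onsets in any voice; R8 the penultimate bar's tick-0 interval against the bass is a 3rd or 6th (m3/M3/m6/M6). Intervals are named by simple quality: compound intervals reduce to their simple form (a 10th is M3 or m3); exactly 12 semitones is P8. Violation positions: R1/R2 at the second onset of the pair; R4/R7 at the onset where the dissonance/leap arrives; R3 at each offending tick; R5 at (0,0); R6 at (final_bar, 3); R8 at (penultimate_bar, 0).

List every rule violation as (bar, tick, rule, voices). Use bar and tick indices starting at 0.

(2, 0, R1, (0, 1))
(2, 3, R7, (1,))
(3, 1, R4, (0, 1))
(6, 0, R1, (0, 1))

bar 0: v0=D3 v1=D4 downbeat P8
bar 1: v0=E3 v1=C4 downbeat m6
bar 2: v0=D3 v1=A3 downbeat P5
bar 3: v0=C3 v1=A3 downbeat M6
bar 4: v0=A2 v1=C3 downbeat m3
bar 5: v0=G2 v1=B2 downbeat M3
bar 6: v0=A2 v1=E3 downbeat P5
bar 7: v0=B2 v1=G3 downbeat m6
bar 8: v0=G2 v1=E3 downbeat M6
bar 9: v0=A2 v1=C3 downbeat m3
bar 10: v0=E3 v1=C4 downbeat m6
bar 11: v0=D3 v1=D4 downbeat P8
  -> R1 @ bar 2 tick 0 v(0, 1): E3/B3 P5 -> D3/A3 P5 similar
  -> R7 @ bar 2 tick 3 v(1,): F3->B3 leap 6st
  -> R4 @ bar 3 tick 1 v(0, 1): C3/B3 M7 untreated
  -> R1 @ bar 6 tick 0 v(0, 1): G2/D3 P5 -> A2/E3 P5 similar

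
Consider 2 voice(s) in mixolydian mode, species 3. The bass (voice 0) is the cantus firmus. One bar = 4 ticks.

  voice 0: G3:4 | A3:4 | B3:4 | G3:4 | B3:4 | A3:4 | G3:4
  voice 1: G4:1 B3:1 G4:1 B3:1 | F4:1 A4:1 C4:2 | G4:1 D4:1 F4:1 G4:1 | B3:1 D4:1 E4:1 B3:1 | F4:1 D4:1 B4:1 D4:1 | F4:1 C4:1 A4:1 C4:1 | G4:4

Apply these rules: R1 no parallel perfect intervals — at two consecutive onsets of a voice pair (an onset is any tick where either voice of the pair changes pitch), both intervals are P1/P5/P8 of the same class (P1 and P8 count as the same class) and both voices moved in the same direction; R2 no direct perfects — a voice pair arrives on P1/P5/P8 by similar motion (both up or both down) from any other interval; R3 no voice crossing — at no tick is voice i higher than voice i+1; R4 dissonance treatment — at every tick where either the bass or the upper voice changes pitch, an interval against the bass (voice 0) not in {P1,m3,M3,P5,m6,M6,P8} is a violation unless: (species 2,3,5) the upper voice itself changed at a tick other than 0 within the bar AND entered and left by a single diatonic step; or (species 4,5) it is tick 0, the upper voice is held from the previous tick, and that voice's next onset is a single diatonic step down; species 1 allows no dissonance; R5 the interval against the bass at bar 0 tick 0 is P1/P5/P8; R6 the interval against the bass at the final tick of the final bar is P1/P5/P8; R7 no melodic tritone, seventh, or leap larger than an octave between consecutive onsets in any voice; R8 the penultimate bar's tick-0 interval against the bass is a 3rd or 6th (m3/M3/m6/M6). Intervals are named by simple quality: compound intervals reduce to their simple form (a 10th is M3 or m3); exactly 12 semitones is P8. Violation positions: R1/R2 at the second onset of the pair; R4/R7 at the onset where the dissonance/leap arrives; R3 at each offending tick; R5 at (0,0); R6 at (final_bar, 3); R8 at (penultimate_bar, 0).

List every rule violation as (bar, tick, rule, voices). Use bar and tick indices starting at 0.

(1, 0, R7, (1,))
(2, 2, R4, (0, 1))
(4, 0, R4, (0, 1))
(4, 0, R7, (1,))

bar 0: v0=G3 v1=G4 downbeat P8
bar 1: v0=A3 v1=F4 downbeat m6
bar 2: v0=B3 v1=G4 downbeat m6
bar 3: v0=G3 v1=B3 downbeat M3
bar 4: v0=B3 v1=F4 downbeat TT
bar 5: v0=A3 v1=F4 downbeat m6
bar 6: v0=G3 v1=G4 downbeat P8
  -> R7 @ bar 1 tick 0 v(1,): B3->F4 leap 6st
  -> R4 @ bar 2 tick 2 v(0, 1): B3/F4 TT untreated
  -> R4 @ bar 4 tick 0 v(0, 1): B3/F4 TT untreated
  -> R7 @ bar 4 tick 0 v(1,): B3->F4 leap 6st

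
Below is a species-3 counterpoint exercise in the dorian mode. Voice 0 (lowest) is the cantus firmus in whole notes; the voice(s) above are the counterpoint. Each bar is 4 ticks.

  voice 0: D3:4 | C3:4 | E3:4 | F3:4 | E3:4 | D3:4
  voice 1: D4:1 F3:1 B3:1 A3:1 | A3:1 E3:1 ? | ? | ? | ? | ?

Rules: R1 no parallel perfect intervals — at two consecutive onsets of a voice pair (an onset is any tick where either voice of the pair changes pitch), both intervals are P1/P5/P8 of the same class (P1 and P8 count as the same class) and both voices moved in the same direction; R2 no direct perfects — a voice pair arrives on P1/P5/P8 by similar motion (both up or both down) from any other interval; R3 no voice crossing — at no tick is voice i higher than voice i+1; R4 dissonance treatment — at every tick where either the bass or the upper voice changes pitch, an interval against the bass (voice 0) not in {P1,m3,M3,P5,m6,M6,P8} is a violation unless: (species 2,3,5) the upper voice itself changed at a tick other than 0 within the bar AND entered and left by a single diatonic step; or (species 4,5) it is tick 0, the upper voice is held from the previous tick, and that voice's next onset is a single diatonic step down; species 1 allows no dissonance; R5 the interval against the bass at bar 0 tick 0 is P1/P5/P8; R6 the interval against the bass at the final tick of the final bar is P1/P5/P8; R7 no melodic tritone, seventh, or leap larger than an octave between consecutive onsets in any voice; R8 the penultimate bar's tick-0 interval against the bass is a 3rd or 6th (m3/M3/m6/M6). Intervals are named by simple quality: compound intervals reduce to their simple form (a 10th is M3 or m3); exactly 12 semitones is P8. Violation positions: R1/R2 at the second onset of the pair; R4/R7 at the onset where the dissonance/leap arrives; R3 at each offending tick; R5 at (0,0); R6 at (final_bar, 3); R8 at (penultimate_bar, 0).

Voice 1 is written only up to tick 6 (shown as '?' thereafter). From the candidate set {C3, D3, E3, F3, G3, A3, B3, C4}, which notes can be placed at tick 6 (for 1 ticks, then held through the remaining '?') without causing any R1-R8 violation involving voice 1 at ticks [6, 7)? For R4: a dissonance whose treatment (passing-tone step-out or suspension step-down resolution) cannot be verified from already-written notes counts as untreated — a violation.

{A3, C3, C4, E3, G3}

C3: legal
D3: violates R4
E3: legal
F3: violates R4
G3: legal
A3: legal
B3: violates R4
C4: legal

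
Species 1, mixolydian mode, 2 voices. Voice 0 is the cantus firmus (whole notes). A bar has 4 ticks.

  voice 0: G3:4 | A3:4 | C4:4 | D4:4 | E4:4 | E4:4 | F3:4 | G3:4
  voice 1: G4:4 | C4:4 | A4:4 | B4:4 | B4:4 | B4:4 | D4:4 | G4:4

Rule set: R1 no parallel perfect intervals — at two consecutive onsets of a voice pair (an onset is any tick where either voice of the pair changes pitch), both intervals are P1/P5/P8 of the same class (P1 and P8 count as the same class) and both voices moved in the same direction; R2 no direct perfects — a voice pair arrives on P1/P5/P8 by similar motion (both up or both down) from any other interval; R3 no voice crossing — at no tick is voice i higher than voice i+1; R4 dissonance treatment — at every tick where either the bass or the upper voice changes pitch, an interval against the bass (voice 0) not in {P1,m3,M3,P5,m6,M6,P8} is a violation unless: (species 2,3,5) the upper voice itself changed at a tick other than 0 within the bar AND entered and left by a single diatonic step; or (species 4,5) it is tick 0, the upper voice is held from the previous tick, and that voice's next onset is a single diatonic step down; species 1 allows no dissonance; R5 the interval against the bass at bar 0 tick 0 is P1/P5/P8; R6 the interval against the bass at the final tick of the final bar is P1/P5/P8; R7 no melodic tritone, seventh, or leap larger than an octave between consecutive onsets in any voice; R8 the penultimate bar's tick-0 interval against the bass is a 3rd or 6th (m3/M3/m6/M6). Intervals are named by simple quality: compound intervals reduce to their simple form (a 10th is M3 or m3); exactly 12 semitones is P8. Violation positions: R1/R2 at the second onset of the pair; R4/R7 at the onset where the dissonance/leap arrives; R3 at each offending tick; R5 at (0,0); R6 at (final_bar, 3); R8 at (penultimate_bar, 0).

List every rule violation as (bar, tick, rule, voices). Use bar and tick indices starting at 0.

(6, 0, R7, (0,))
(7, 0, R2, (0, 1))

bar 0: v0=G3 v1=G4 downbeat P8
bar 1: v0=A3 v1=C4 downbeat m3
bar 2: v0=C4 v1=A4 downbeat M6
bar 3: v0=D4 v1=B4 downbeat M6
bar 4: v0=E4 v1=B4 downbeat P5
bar 5: v0=E4 v1=B4 downbeat P5
bar 6: v0=F3 v1=D4 downbeat M6
bar 7: v0=G3 v1=G4 downbeat P8
  -> R7 @ bar 6 tick 0 v(0,): E4->F3 leap 11st
  -> R2 @ bar 7 tick 0 v(0, 1): F3/D4 M6 -> G3/G4 P8 similar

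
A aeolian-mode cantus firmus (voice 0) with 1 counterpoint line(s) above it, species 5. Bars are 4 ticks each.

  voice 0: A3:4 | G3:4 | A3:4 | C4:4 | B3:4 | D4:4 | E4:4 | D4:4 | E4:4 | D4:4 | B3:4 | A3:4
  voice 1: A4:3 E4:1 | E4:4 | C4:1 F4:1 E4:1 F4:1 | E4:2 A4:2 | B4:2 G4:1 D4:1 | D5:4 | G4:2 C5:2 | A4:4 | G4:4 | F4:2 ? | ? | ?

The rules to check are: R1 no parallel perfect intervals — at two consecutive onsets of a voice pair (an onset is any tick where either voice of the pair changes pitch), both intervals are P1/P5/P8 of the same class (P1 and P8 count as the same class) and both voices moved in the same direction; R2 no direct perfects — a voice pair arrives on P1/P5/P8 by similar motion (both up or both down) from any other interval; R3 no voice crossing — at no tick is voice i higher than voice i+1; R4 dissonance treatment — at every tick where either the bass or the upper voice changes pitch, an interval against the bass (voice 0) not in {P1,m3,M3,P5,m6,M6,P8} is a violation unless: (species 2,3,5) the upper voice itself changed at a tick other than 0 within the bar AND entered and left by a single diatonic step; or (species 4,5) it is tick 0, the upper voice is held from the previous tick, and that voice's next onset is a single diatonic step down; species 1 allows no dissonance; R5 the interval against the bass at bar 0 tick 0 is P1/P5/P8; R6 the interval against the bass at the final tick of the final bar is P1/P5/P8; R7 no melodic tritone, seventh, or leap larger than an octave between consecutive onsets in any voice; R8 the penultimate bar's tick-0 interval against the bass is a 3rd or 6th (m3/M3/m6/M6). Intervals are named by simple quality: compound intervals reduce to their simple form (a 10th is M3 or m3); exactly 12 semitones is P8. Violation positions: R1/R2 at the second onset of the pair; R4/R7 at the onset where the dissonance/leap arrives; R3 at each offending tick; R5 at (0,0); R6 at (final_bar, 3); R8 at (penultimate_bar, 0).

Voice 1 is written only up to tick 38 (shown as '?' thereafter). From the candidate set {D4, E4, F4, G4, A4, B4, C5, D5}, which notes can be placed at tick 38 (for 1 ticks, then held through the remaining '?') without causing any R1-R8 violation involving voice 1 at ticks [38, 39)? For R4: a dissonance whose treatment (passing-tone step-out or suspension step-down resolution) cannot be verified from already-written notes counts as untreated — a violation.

D4: legal
E4: violates R4
F4: legal
G4: violates R4
A4: legal
B4: violates R7
C5: violates R4
D5: legal

{A4, D4, D5, F4}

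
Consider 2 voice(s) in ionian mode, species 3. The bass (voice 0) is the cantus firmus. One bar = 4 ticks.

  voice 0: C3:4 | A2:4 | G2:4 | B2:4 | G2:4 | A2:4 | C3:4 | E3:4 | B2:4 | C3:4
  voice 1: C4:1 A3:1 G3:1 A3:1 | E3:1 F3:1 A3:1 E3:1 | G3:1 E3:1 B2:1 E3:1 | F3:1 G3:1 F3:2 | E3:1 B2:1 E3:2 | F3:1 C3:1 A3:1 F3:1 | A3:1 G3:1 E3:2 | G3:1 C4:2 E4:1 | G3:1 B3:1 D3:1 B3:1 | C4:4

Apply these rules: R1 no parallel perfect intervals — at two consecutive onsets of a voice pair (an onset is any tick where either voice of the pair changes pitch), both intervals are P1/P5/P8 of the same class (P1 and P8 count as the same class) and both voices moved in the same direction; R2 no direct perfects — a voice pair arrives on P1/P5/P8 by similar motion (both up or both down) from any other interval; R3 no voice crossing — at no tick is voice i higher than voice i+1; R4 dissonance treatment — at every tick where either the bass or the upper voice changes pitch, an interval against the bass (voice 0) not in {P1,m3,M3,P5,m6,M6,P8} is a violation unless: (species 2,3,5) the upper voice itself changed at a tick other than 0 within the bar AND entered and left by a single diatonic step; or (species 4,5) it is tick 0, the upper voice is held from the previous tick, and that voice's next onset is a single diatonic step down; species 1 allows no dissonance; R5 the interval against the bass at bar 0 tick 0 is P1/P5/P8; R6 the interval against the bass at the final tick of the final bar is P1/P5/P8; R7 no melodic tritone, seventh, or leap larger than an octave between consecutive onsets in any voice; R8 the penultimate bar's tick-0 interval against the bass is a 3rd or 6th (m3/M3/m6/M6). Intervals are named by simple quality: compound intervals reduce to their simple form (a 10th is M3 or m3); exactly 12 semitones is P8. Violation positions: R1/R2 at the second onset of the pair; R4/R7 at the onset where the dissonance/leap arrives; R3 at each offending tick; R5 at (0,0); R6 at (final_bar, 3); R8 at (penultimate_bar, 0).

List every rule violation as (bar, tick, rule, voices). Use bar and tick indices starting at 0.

(1, 0, R2, (0, 1))
(3, 0, R4, (0, 1))
(9, 0, R1, (0, 1))

bar 0: v0=C3 v1=C4 downbeat P8
bar 1: v0=A2 v1=E3 downbeat P5
bar 2: v0=G2 v1=G3 downbeat P8
bar 3: v0=B2 v1=F3 downbeat TT
bar 4: v0=G2 v1=E3 downbeat M6
bar 5: v0=A2 v1=F3 downbeat m6
bar 6: v0=C3 v1=A3 downbeat M6
bar 7: v0=E3 v1=G3 downbeat m3
bar 8: v0=B2 v1=G3 downbeat m6
bar 9: v0=C3 v1=C4 downbeat P8
  -> R2 @ bar 1 tick 0 v(0, 1): C3/A3 M6 -> A2/E3 P5 similar
  -> R4 @ bar 3 tick 0 v(0, 1): B2/F3 TT untreated
  -> R1 @ bar 9 tick 0 v(0, 1): B2/B3 P8 -> C3/C4 P8 similar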